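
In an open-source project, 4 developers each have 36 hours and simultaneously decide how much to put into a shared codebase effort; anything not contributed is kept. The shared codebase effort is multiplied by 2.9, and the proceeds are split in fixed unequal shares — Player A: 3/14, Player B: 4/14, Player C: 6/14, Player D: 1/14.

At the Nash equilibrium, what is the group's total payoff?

Player j's private return per contributed unit is 2.9 × (j's share). Contributing is weakly dominant for j when that share is at least 1/2.9 = 0.3448, and contributing 0 is dominant otherwise.
Player C alone (share 6/14) is above the threshold, contributing 36; the remaining 3 contribute 0. Total contributed: 36.
The shared codebase effort pays out 2.9 × 36 = 104.40 in total (split across the unequal shares, but the aggregate is all that matters for the group sum).
The 3 free-riders keep 36 each, adding 108. Group total = 108 + 104.40 = 212.40.

212.40 hours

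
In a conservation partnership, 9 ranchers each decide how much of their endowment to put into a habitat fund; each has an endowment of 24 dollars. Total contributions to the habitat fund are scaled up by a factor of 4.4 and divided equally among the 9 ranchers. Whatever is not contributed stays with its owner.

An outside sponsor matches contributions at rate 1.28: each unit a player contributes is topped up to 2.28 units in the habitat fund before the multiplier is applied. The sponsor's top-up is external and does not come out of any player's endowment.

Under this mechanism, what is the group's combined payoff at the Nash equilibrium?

2166.91 dollars

With the mechanism, a contributed unit returns 4.4 × 2.28 / 9 = 1.1147 per unit of net cost to the contributor — now above 1 — so contributing fully is weakly dominant for every player.
At the Nash equilibrium everyone contributes 24. Group total payoff = 4.4 × 2.28 × 216 = 2166.91.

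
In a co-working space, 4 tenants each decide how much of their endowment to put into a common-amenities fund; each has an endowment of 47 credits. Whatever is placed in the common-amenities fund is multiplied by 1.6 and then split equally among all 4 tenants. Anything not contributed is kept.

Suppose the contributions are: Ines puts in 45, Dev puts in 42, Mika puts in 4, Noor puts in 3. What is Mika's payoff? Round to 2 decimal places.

Total contributed: 45 + 42 + 4 + 3 = 94.
Each receives 1.6 × 94 / 4 = 37.60 from the common-amenities fund.
Mika keeps 47 − 4 = 43, so Mika's payoff is 43 + 37.60 = 80.60.

80.60 credits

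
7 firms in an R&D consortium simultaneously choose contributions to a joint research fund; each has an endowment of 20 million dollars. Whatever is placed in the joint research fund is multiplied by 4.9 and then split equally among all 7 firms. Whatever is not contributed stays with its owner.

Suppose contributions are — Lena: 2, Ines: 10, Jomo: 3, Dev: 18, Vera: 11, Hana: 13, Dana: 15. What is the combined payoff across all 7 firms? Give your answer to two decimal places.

Total contributed: 2 + 10 + 3 + 18 + 11 + 13 + 15 = 72; total kept: 7 × 20 − 72 = 68.
The joint research fund pays out 4.9 × 72 = 352.80 in aggregate.
Group total = 68 + 352.80 = 420.80.

420.80 million dollars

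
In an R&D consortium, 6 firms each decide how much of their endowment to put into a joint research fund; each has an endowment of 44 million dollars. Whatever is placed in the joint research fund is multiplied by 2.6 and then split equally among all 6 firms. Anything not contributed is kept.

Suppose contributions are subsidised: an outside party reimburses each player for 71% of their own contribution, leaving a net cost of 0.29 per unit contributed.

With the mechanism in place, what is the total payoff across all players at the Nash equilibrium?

Under the mechanism each unit contributed yields (2.6/6) / 0.29 = 1.4943 back to its contributor per unit of net cost, which exceeds 1, making full contribution the dominant choice for everyone.
So the Nash equilibrium is full contribution by all 6; the group earns 6 × (44 × 0.71 + 2.6 × 44) = 873.84.

873.84 million dollars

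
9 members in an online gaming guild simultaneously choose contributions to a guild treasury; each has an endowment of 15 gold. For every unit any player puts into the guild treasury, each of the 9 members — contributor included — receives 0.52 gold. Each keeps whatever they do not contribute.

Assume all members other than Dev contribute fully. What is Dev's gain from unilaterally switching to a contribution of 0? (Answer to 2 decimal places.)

Switching from a contribution of 15 to 0 lets Dev keep an extra 15 gold, but lowers the guild treasury by 15, which costs Dev their own share of that drop: 0.52 × 15 = 7.80.
Net gain = 15 − 7.80 = 7.20. The private return per contributed unit (0.52) is below 1, so free-riding is indeed the best response regardless of what the others do.

7.20 gold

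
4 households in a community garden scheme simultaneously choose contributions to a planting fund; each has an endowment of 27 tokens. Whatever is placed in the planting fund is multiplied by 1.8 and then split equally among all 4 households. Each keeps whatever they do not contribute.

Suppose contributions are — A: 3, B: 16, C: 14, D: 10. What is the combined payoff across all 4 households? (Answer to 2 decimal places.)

142.40 tokens

Total contributed: 3 + 16 + 14 + 10 = 43; total kept: 4 × 27 − 43 = 65.
The planting fund pays out 1.8 × 43 = 77.40 in aggregate.
Group total = 65 + 77.40 = 142.40.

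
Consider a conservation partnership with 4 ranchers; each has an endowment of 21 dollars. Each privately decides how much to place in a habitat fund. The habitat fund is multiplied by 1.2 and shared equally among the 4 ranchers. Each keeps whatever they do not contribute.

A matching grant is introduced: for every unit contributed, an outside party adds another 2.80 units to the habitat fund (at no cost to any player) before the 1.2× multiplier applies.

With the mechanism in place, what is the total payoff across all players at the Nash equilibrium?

With the mechanism, a contributed unit returns 1.2 × 3.80 / 4 = 1.1400 per unit of net cost to the contributor — now above 1 — so contributing fully is weakly dominant for every player.
At the Nash equilibrium everyone contributes 21. Group total payoff = 1.2 × 3.80 × 84 = 383.04.

383.04 dollars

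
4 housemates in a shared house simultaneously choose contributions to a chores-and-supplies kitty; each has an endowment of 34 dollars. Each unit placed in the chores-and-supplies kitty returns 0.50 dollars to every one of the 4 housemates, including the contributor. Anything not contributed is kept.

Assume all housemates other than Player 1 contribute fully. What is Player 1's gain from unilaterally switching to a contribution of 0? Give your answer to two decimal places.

Switching from a contribution of 34 to 0 lets Player 1 keep an extra 34 dollars, but lowers the chores-and-supplies kitty by 34, which costs Player 1 their own share of that drop: 0.50 × 34 = 17.00.
Net gain = 34 − 17.00 = 17.00. The private return per contributed unit (0.50) is below 1, so free-riding is indeed the best response regardless of what the others do.

17.00 dollars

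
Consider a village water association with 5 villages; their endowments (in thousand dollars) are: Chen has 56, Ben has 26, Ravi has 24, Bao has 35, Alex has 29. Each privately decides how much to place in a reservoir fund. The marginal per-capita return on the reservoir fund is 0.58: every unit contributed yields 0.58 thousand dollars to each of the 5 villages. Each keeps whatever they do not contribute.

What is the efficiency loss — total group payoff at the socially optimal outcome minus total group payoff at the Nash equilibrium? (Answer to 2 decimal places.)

The private return per contributed unit is 0.58 < 1 for everyone, so the Nash equilibrium is zero contribution and the group total is Σ E_j = 56 + 26 + 24 + 35 + 29 = 170.
Each contributed unit returns 2.900 to the group, so the social optimum is full contribution by everyone: group total = 2.900 × 170 = 493.00.
Efficiency loss = (2.900 − 1) × 170 = 323.00.

323.00 thousand dollars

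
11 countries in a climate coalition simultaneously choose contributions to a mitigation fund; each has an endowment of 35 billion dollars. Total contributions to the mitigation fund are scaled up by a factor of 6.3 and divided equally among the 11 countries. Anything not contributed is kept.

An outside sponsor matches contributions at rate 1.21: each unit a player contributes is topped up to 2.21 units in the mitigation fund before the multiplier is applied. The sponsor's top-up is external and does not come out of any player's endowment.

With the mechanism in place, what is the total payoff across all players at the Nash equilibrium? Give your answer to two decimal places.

5360.36 billion dollars

The effective private return per unit is now 6.3 × 2.21 / 11 = 1.2657 > 1, so every player's dominant strategy flips to full contribution.
So the Nash equilibrium is full contribution by all 11; the group earns 6.3 × 2.21 × 385 = 5360.36.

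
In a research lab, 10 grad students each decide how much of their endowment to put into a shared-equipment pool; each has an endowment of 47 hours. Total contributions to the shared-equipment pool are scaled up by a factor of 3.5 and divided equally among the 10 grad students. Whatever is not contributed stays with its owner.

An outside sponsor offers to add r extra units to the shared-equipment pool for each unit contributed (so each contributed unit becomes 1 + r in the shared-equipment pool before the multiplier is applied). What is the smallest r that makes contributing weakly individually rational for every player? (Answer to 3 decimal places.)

With matching at rate r, one contributed unit becomes (1 + r) in the shared-equipment pool and returns 3.5 × (1 + r) / 10 to the contributor.
Setting this equal to 1: 1 + r = 10/3.5 = 2.8571.
So the minimum matching rate is r = 2.8571 − 1 = 1.857.

1.857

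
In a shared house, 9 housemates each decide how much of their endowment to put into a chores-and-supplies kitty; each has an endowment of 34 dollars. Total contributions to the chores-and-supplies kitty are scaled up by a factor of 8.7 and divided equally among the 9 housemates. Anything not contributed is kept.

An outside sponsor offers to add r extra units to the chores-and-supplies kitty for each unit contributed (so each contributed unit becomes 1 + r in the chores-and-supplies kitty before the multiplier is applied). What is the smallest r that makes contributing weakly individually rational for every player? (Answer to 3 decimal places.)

With matching at rate r, one contributed unit becomes (1 + r) in the chores-and-supplies kitty and returns 8.7 × (1 + r) / 9 to the contributor.
Setting this equal to 1: 1 + r = 9/8.7 = 1.0345.
So the minimum matching rate is r = 1.0345 − 1 = 0.034.

0.034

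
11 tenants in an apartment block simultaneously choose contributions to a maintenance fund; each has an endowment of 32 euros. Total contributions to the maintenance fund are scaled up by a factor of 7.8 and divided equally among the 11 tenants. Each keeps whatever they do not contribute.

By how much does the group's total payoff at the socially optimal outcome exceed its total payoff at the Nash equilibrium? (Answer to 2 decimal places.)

2393.60 euros

Each contributed unit returns 7.8/11 = 0.7091 to its contributor — below 1 — so contributing 0 is dominant for every player. At the Nash equilibrium everyone keeps their 32, and the group total is 11 × 32 = 352.
Each contributed unit returns 7.800 to the group as a whole (0.7091 to each of 11 players), which exceeds 1, so the social optimum is full contribution: group total = 7.800 × 352 = 2745.60.
Efficiency loss = 2745.60 − 352 = 2393.60.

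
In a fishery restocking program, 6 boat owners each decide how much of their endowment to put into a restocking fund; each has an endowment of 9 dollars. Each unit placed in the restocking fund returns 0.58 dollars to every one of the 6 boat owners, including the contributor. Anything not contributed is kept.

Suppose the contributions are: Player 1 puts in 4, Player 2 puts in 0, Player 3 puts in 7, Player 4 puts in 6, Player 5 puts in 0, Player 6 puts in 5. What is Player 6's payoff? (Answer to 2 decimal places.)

16.76 dollars

Total contributed: 4 + 0 + 7 + 6 + 0 + 5 = 22.
Each receives 0.58 × 22 = 12.76 from the restocking fund.
Player 6 keeps 9 − 5 = 4, so Player 6's payoff is 4 + 12.76 = 16.76.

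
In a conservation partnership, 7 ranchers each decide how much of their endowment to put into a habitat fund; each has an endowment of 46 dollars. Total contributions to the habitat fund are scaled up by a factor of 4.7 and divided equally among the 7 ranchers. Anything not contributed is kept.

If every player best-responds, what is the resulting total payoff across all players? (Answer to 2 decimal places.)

Each contributed unit returns 4.7/7 = 0.6714 to its contributor — below 1 — so contributing 0 is dominant for every player. At the Nash equilibrium everyone keeps their 46, and the group total is 7 × 46 = 322.

322.00 dollars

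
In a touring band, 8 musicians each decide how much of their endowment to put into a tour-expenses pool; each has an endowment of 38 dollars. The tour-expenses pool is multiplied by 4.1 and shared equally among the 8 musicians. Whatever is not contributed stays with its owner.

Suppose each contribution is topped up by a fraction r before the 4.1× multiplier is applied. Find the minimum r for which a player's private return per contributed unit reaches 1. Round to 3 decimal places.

With matching at rate r, one contributed unit becomes (1 + r) in the tour-expenses pool and returns 4.1 × (1 + r) / 8 to the contributor.
Setting this equal to 1: 1 + r = 8/4.1 = 1.9512.
So the minimum matching rate is r = 1.9512 − 1 = 0.951.

0.951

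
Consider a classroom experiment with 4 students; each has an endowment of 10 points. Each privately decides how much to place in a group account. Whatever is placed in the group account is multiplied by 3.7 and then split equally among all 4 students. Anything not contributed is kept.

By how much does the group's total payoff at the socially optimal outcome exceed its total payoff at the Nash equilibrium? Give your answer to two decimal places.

Each contributed unit returns 3.7/4 = 0.9250 to its contributor — below 1 — so contributing 0 is dominant for every player. At the Nash equilibrium everyone keeps their 10, and the group total is 4 × 10 = 40.
Each contributed unit returns 3.700 to the group as a whole (0.9250 to each of 4 players), which exceeds 1, so the social optimum is full contribution: group total = 3.700 × 40 = 148.00.
Efficiency loss = 148.00 − 40 = 108.00.

108.00 points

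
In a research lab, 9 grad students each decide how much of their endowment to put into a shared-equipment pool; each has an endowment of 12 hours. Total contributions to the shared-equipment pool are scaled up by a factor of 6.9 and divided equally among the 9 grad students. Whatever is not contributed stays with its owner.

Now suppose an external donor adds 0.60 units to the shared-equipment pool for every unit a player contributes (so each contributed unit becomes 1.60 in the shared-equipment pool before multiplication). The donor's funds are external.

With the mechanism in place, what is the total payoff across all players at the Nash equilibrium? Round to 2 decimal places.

The effective private return per unit is now 6.9 × 1.60 / 9 = 1.2267 > 1, so every player's dominant strategy flips to full contribution.
So the Nash equilibrium is full contribution by all 9; the group earns 6.9 × 1.60 × 108 = 1192.32.

1192.32 hours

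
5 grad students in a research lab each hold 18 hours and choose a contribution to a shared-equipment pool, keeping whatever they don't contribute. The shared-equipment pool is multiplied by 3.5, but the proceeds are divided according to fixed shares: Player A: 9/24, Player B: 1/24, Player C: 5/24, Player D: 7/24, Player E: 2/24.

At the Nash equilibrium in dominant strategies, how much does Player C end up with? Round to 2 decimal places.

Each unit j contributes comes back to j as 3.5 × (j's share), so j prefers to contribute only if that share exceeds 1/3.5 = 0.2857; otherwise keeping the unit dominates.
The shares above 0.2857 belong to Player A and Player D, contributing 18 each; the remaining 3 contribute 0. Total contributed: 36.
Player C keeps 18 and receives 3.5 × 36 × 5/24 = 26.25 from the shared-equipment pool, for a payoff of 44.25.

44.25 hours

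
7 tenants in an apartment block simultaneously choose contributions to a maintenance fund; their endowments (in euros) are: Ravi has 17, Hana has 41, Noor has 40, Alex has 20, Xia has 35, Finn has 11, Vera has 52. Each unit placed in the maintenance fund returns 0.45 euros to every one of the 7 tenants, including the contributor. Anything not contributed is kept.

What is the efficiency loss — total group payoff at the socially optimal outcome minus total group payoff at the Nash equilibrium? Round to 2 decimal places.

The private return per contributed unit is 0.45 < 1 for everyone, so the Nash equilibrium is zero contribution and the group total is Σ E_j = 17 + 41 + 40 + 20 + 35 + 11 + 52 = 216.
Each contributed unit returns 3.150 to the group, so the social optimum is full contribution by everyone: group total = 3.150 × 216 = 680.40.
Efficiency loss = (3.150 − 1) × 216 = 464.40.

464.40 euros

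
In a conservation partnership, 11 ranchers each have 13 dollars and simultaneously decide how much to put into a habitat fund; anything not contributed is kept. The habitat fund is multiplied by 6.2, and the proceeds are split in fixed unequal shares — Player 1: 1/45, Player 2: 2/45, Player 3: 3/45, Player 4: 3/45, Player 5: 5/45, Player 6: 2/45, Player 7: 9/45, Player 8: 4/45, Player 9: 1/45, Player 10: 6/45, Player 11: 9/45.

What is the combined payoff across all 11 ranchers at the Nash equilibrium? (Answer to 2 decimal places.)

278.20 dollars

Player j's private return per contributed unit is 6.2 × (j's share). Contributing is weakly dominant for j when that share is at least 1/6.2 = 0.1613, and contributing 0 is dominant otherwise.
Player 7 and Player 11 are above the threshold, contributing 13 each; the remaining 9 contribute 0. Total contributed: 26.
The habitat fund pays out 6.2 × 26 = 161.20 in total (split across the unequal shares, but the aggregate is all that matters for the group sum).
The 9 free-riders keep 13 each, adding 117. Group total = 117 + 161.20 = 278.20.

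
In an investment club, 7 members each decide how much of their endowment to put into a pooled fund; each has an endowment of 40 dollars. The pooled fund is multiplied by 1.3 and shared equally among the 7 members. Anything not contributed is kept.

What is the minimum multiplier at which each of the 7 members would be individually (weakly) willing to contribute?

7

A contributed unit returns (multiplier)/7 to its contributor.
This reaches 1 exactly when the multiplier is 7.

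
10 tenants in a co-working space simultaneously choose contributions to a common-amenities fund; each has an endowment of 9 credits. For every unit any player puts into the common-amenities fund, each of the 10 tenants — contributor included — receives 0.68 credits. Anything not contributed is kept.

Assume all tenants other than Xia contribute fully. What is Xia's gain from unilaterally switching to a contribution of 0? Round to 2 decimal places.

Switching from a contribution of 9 to 0 lets Xia keep an extra 9 credits, but lowers the common-amenities fund by 9, which costs Xia their own share of that drop: 0.68 × 9 = 6.12.
Net gain = 9 − 6.12 = 2.88. The private return per contributed unit (0.68) is below 1, so free-riding is indeed the best response regardless of what the others do.

2.88 credits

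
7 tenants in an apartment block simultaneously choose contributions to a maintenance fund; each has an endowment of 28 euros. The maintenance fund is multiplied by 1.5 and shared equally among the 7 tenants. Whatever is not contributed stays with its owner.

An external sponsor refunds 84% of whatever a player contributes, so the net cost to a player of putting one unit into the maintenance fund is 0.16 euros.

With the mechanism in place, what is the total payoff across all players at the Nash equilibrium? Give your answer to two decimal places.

With the mechanism, a contributed unit returns (1.5/7) / 0.16 = 1.3393 per unit of net cost to the contributor — now above 1 — so contributing fully is weakly dominant for every player.
At the Nash equilibrium everyone contributes 28. Group total payoff = 7 × (28 × 0.84 + 1.5 × 28) = 458.64.

458.64 euros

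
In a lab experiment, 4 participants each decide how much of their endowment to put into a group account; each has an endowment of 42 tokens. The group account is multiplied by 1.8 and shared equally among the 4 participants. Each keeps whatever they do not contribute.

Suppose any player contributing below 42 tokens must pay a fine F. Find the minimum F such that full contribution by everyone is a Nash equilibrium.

23.10 tokens

Given the others contribute fully, the best deviation is to contribute 0 (any partial contribution still incurs the fine and gives up units whose private return 0.4500 is below 1).
Deviating from 42 to 0 saves 42 tokens but forfeits the deviator's share of the drop in the group account: 1.8/4 × 42 = 18.90.
So the deviation gain is 42 − 18.90 = 23.10, and the fine must be at least 23.10 tokens to wipe it out.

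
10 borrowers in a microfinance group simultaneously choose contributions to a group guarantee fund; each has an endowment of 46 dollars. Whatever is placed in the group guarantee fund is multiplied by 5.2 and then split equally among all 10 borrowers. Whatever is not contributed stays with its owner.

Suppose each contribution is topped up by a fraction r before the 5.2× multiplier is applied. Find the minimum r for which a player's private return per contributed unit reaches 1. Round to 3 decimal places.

With matching at rate r, one contributed unit becomes (1 + r) in the group guarantee fund and returns 5.2 × (1 + r) / 10 to the contributor.
Setting this equal to 1: 1 + r = 10/5.2 = 1.9231.
So the minimum matching rate is r = 1.9231 − 1 = 0.923.

0.923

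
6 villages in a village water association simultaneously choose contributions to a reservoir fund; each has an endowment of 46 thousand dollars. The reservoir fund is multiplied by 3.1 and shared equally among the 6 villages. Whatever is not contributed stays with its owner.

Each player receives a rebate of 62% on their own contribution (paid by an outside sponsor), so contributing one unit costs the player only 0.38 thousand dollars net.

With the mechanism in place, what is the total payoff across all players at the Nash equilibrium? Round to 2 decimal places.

1026.72 thousand dollars

With the mechanism, a contributed unit returns (3.1/6) / 0.38 = 1.3596 per unit of net cost to the contributor — now above 1 — so contributing fully is weakly dominant for every player.
At the Nash equilibrium everyone contributes 46. Group total payoff = 6 × (46 × 0.62 + 3.1 × 46) = 1026.72.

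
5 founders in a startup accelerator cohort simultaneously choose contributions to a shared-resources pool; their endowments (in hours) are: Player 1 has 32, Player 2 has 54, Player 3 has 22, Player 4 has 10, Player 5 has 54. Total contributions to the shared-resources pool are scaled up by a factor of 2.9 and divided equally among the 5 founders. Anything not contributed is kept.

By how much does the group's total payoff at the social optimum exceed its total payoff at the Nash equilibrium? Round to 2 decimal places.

The private return per contributed unit is 2.9/5 = 0.5800 < 1 for every player regardless of endowment, so the Nash equilibrium is zero contribution and the group total is Σ E_j = 32 + 54 + 22 + 10 + 54 = 172.
Each contributed unit returns 2.900 to the group, so the social optimum is full contribution by everyone: group total = 2.900 × 172 = 498.80.
Efficiency loss = (2.900 − 1) × 172 = 326.80.

326.80 hours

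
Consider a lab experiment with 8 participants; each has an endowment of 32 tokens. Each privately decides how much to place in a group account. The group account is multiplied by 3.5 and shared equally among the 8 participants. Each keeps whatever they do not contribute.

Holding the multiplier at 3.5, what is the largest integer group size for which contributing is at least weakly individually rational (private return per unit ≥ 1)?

Private return per unit is 3.5/(group size), which is ≥ 1 whenever the group size is ≤ 3.5.
The largest such integer is 3.

3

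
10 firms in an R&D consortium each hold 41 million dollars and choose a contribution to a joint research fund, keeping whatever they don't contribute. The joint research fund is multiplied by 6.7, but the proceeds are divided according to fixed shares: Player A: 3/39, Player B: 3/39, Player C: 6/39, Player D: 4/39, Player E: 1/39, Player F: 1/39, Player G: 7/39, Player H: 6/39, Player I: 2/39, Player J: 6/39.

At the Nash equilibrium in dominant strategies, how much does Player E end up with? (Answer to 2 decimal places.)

69.17 million dollars

A player with share s gets back 6.7·s per unit contributed, so full contribution is dominant for anyone with s > 1/6.7 = 0.1493 and zero contribution is dominant for anyone below.
Player C, Player G, Player H and Player J are above the threshold, contributing 41 each; the remaining 6 contribute 0. Total contributed: 164.
Player E keeps 41 and receives 6.7 × 164 × 1/39 = 28.17 from the joint research fund, for a payoff of 69.17.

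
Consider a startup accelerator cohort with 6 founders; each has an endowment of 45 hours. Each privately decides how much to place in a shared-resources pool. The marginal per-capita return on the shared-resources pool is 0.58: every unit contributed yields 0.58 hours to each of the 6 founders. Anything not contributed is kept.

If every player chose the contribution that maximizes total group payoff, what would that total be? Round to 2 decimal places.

939.60 hours

Each contributed unit returns 3.480 to the group as a whole (0.58 to each of 6 players), which exceeds 1, so the social optimum is full contribution: group total = 3.480 × 270 = 939.60.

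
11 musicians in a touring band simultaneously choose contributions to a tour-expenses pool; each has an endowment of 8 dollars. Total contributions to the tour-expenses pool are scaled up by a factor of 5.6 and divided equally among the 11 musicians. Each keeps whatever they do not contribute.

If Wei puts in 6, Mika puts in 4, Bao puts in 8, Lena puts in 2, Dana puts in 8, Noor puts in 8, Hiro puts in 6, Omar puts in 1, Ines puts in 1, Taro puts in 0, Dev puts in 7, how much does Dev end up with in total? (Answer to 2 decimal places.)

26.96 dollars

Total contributed: 6 + 4 + 8 + 2 + 8 + 8 + 6 + 1 + 1 + 0 + 7 = 51.
Each receives 5.6 × 51 / 11 = 25.96 from the tour-expenses pool.
Dev keeps 8 − 7 = 1, so Dev's payoff is 1 + 25.96 = 26.96.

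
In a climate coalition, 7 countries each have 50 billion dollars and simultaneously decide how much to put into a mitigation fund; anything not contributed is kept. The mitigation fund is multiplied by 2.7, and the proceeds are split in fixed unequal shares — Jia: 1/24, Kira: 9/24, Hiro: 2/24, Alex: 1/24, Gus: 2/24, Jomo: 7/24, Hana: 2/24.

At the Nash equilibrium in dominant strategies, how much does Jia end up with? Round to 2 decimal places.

Player j's private return per contributed unit is 2.7 × (j's share). Contributing is weakly dominant for j when that share is at least 1/2.7 = 0.3704, and contributing 0 is dominant otherwise.
Kira alone (share 9/24) is above the threshold, contributing 50; the remaining 6 contribute 0. Total contributed: 50.
Jia keeps 50 and receives 2.7 × 50 × 1/24 = 5.63 from the mitigation fund, for a payoff of 55.63.

55.63 billion dollars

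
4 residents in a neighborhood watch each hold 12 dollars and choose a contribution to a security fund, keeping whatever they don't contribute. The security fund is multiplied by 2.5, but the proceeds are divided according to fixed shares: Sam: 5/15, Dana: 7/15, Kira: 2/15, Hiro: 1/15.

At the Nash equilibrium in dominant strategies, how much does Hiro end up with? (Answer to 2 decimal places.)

Player j's private return per contributed unit is 2.5 × (j's share). Contributing is weakly dominant for j when that share is at least 1/2.5 = 0.4000, and contributing 0 is dominant otherwise.
The only share above 0.4000 is Dana's 7/15, contributing 12; the remaining 3 contribute 0. Total contributed: 12.
Hiro keeps 12 and receives 2.5 × 12 × 1/15 = 2.00 from the security fund, for a payoff of 14.00.

14.00 dollars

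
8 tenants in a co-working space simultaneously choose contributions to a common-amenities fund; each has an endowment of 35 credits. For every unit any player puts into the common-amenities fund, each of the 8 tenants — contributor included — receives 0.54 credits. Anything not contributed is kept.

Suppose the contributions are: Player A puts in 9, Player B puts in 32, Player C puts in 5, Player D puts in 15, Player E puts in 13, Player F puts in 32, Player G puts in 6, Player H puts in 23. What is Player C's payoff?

Total contributed: 9 + 32 + 5 + 15 + 13 + 32 + 6 + 23 = 135.
Each receives 0.54 × 135 = 72.90 from the common-amenities fund.
Player C keeps 35 − 5 = 30, so Player C's payoff is 30 + 72.90 = 102.90.

102.90 credits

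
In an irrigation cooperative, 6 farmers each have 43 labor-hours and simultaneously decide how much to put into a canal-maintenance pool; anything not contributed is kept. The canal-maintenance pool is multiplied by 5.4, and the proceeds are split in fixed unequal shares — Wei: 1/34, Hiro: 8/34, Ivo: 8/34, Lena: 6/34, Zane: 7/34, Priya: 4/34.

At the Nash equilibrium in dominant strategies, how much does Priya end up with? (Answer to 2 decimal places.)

Each unit j contributes comes back to j as 5.4 × (j's share), so j prefers to contribute only if that share exceeds 1/5.4 = 0.1852; otherwise keeping the unit dominates.
Hiro, Ivo and Zane are above the threshold, contributing 43 each; the remaining 3 contribute 0. Total contributed: 129.
Priya keeps 43 and receives 5.4 × 129 × 4/34 = 81.95 from the canal-maintenance pool, for a payoff of 124.95.

124.95 labor-hours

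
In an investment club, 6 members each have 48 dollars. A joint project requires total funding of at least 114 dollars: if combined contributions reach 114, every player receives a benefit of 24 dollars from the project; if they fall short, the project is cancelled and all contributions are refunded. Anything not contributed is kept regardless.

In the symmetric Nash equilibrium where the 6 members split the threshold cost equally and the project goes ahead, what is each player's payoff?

53 dollars

Equal share of the threshold: 114/6 = 19.
At this profile no one gains by cutting their contribution: any cut drops the total below 114, the project is cancelled, contributions are refunded, and the deviator ends with 48, which is less than 48 − 19 + 24 = 53. Contributing more than 19 just wastes the excess. So contributing exactly 19 is a best response.
Each player's payoff: 48 − 19 + 24 = 53.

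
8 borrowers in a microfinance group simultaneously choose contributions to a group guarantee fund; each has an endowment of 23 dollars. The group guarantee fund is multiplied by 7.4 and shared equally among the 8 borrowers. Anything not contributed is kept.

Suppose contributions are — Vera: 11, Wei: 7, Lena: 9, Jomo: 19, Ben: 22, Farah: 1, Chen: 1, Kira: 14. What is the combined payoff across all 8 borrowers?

Total contributed: 11 + 7 + 9 + 19 + 22 + 1 + 1 + 14 = 84; total kept: 8 × 23 − 84 = 100.
The group guarantee fund pays out 7.4 × 84 = 621.60 in aggregate.
Group total = 100 + 621.60 = 721.60.

721.60 dollars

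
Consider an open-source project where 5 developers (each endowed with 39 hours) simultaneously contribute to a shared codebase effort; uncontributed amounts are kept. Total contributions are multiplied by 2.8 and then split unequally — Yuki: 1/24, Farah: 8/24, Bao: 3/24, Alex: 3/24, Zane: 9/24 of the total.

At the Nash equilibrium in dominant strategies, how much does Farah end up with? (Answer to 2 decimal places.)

75.40 hours

For player j, contributing a unit is worthwhile iff 2.8 × (j's share) ≥ 1, i.e. iff j's share is at least 0.3571.
The only share above 0.3571 is Zane's 9/24, contributing 39; the remaining 4 contribute 0. Total contributed: 39.
Farah keeps 39 and receives 2.8 × 39 × 8/24 = 36.40 from the shared codebase effort, for a payoff of 75.40.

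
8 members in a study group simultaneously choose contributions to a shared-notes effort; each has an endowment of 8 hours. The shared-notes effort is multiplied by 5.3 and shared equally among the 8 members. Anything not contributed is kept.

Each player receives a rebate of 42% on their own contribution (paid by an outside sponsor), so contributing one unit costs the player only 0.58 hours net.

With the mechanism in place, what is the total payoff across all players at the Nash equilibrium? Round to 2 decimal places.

The effective private return per unit is now (5.3/8) / 0.58 = 1.1422 > 1, so every player's dominant strategy flips to full contribution.
At the Nash equilibrium everyone contributes 8. Group total payoff = 8 × (8 × 0.42 + 5.3 × 8) = 366.08.

366.08 hours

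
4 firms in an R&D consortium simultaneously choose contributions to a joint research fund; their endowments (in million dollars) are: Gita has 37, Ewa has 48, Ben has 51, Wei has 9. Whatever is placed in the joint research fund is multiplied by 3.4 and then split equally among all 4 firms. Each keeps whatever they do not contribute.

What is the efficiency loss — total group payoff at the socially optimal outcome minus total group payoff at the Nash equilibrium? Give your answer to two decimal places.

348.00 million dollars

The private return per contributed unit is 3.4/4 = 0.8500 < 1 for every player regardless of endowment, so the Nash equilibrium is zero contribution and the group total is Σ E_j = 37 + 48 + 51 + 9 = 145.
Each contributed unit returns 3.400 to the group, so the social optimum is full contribution by everyone: group total = 3.400 × 145 = 493.00.
Efficiency loss = (3.400 − 1) × 145 = 348.00.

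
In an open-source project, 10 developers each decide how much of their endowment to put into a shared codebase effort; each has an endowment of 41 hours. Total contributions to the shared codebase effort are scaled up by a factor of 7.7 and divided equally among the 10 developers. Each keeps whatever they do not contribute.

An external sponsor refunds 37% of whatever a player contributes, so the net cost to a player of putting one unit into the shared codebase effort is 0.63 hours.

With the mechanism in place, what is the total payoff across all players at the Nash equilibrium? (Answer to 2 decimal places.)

The effective private return per unit is now (7.7/10) / 0.63 = 1.2222 > 1, so every player's dominant strategy flips to full contribution.
So the Nash equilibrium is full contribution by all 10; the group earns 10 × (41 × 0.37 + 7.7 × 41) = 3308.70.

3308.70 hours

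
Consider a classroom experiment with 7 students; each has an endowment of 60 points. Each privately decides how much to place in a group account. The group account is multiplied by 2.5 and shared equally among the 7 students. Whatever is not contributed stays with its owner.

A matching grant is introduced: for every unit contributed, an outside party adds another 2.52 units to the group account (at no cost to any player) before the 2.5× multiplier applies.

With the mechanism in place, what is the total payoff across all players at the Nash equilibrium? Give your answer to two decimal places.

3696.00 points

Under the mechanism each unit contributed yields 2.5 × 3.52 / 7 = 1.2571 back to its contributor per unit of net cost, which exceeds 1, making full contribution the dominant choice for everyone.
At the Nash equilibrium everyone contributes 60. Group total payoff = 2.5 × 3.52 × 420 = 3696.00.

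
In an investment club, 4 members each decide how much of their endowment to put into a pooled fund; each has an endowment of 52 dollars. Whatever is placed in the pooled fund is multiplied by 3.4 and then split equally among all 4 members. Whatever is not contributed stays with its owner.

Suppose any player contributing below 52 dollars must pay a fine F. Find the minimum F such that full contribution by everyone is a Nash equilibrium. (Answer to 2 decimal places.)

7.80 dollars

Given the others contribute fully, the best deviation is to contribute 0 (any partial contribution still incurs the fine and gives up units whose private return 0.8500 is below 1).
Deviating from 52 to 0 saves 52 dollars but forfeits the deviator's share of the drop in the pooled fund: 3.4/4 × 52 = 44.20.
So the deviation gain is 52 − 44.20 = 7.80, and the fine must be at least 7.80 dollars to wipe it out.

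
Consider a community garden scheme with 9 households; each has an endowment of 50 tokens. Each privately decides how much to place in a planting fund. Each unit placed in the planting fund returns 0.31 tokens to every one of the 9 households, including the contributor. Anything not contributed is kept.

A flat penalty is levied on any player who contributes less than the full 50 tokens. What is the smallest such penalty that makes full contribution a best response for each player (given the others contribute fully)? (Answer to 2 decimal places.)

Given the others contribute fully, the best deviation is to contribute 0 (any partial contribution still incurs the fine and gives up units whose private return 0.31 is below 1).
Deviating from 50 to 0 saves 50 tokens but forfeits the deviator's share of the drop in the planting fund: 0.31 × 50 = 15.50.
So the deviation gain is 50 − 15.50 = 34.50, and the fine must be at least 34.50 tokens to wipe it out.

34.50 tokens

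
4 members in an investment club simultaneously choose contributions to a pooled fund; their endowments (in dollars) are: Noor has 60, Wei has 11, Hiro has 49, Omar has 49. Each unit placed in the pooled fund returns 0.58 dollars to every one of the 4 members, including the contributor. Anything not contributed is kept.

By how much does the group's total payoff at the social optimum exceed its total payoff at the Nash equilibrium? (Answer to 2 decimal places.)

223.08 dollars

The private return per contributed unit is 0.58 < 1 for everyone, so the Nash equilibrium is zero contribution and the group total is Σ E_j = 60 + 11 + 49 + 49 = 169.
Each contributed unit returns 2.320 to the group, so the social optimum is full contribution by everyone: group total = 2.320 × 169 = 392.08.
Efficiency loss = (2.320 − 1) × 169 = 223.08.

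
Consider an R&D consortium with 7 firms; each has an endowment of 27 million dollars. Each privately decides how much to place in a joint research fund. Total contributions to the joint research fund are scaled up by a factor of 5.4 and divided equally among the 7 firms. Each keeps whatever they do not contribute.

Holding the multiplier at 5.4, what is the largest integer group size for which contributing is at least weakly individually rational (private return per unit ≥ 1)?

Private return per unit is 5.4/(group size), which is ≥ 1 whenever the group size is ≤ 5.4.
The largest such integer is 5.

5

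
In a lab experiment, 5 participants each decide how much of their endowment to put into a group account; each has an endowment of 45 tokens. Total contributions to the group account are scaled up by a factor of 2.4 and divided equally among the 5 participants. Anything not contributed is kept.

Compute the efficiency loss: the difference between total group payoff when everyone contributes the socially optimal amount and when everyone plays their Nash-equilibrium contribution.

315.00 tokens

Each contributed unit returns 2.4/5 = 0.4800 to its contributor — below 1 — so contributing 0 is dominant for every player. At the Nash equilibrium everyone keeps their 45, and the group total is 5 × 45 = 225.
Each contributed unit returns 2.400 to the group as a whole (0.4800 to each of 5 players), which exceeds 1, so the social optimum is full contribution: group total = 2.400 × 225 = 540.00.
Efficiency loss = 540.00 − 225 = 315.00.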